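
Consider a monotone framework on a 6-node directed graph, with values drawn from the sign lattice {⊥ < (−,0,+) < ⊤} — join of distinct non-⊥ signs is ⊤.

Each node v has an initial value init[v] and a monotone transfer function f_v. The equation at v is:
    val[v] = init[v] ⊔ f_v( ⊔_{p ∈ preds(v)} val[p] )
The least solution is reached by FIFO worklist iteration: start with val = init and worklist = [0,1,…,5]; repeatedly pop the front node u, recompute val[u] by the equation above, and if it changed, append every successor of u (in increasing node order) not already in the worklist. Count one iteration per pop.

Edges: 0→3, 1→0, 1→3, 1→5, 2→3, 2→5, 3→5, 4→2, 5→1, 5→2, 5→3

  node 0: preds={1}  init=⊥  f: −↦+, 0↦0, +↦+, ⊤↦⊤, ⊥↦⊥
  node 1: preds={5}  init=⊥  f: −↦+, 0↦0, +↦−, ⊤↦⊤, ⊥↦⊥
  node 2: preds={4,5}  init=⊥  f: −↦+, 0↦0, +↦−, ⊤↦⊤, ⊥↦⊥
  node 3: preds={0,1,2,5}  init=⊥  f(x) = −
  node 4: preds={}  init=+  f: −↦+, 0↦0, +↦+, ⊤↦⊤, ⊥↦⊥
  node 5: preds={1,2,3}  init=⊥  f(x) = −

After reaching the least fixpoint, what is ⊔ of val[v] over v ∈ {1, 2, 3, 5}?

⊤

Iteration log — 12 steps:
  step 1. node 0  ⊔preds=⊥  new=⊥  stable
  step 2. node 1  ⊔preds=⊥  new=⊥  stable
  step 3. node 2  ⊔preds=+  new=−  old=⊥  +wl: 
  step 4. node 3  ⊔preds=−  new=−  old=⊥  +wl: 
  step 5. node 4  ⊔preds=⊥  new=+  stable
  step 6. node 5  ⊔preds=−  new=−  old=⊥  +wl: 1,2,3
  step 7. node 1  ⊔preds=−  new=+  old=⊥  +wl: 0,5
  step 8. node 2  ⊔preds=⊤  new=⊤  old=−  +wl: 
  step 9. node 3  ⊔preds=⊤  new=−  stable
  step 10. node 0  ⊔preds=+  new=+  old=⊥  +wl: 3
  step 11. node 5  ⊔preds=⊤  new=−  stable
  step 12. node 3  ⊔preds=⊤  new=−  stable

Least fixpoint reached:
  node 0: +
  node 1: +
  node 2: ⊤
  node 3: −
  node 4: +
  node 5: −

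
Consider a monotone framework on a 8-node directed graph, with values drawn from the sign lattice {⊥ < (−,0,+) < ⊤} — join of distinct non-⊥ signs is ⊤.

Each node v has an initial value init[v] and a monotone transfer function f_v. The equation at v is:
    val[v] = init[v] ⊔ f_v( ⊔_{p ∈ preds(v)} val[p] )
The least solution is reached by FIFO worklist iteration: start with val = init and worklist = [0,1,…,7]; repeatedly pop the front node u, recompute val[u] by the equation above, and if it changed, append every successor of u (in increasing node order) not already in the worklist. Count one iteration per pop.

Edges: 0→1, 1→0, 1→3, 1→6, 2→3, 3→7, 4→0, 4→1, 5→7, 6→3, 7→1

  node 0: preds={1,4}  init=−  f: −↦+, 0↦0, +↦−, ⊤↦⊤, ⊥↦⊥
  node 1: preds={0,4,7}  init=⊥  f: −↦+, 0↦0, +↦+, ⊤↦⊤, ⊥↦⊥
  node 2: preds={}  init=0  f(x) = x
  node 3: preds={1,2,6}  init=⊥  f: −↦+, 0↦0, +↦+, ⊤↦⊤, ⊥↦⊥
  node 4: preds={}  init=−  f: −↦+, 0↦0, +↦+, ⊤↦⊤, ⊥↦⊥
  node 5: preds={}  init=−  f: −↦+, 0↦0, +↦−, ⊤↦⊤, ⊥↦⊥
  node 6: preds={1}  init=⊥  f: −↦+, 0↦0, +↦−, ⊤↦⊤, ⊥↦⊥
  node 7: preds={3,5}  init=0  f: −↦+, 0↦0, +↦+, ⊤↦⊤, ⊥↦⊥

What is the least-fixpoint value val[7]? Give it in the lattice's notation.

⊤

Iteration log — 11 steps:
  step 1. node 0  ⊔preds=−  new=⊤  old=−  +wl: 
  step 2. node 1  ⊔preds=⊤  new=⊤  old=⊥  +wl: 0
  step 3. node 2  ⊔preds=⊥  new=0  stable
  step 4. node 3  ⊔preds=⊤  new=⊤  old=⊥  +wl: 
  step 5. node 4  ⊔preds=⊥  new=−  stable
  step 6. node 5  ⊔preds=⊥  new=−  stable
  step 7. node 6  ⊔preds=⊤  new=⊤  old=⊥  +wl: 3
  step 8. node 7  ⊔preds=⊤  new=⊤  old=0  +wl: 1
  step 9. node 0  ⊔preds=⊤  new=⊤  stable
  step 10. node 3  ⊔preds=⊤  new=⊤  stable
  step 11. node 1  ⊔preds=⊤  new=⊤  stable

Least fixpoint reached:
  node 0: ⊤
  node 1: ⊤
  node 2: 0
  node 3: ⊤
  node 4: −
  node 5: −
  node 6: ⊤
  node 7: ⊤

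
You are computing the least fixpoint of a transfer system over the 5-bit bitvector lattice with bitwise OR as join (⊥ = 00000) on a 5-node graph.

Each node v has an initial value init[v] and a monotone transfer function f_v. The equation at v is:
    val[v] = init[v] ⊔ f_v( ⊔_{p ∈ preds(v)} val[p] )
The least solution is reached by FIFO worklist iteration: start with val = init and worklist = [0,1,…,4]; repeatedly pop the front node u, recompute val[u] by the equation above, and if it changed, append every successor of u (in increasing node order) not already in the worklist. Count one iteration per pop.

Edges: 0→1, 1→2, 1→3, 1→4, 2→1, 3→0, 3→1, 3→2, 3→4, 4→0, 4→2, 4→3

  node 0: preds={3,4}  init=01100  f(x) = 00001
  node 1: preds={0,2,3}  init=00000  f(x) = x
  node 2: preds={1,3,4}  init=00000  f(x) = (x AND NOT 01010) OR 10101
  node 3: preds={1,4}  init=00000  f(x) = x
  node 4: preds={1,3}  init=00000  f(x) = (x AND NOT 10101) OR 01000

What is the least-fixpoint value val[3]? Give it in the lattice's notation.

Worklist (13 pops):
  #1 pop 0: in=00000 → 01101 (was 01100); enqueue []
  #2 pop 1: in=01101 → 01101 (was 00000); enqueue []
  #3 pop 2: in=01101 → 10101 (was 00000); enqueue [1]
  #4 pop 3: in=01101 → 01101 (was 00000); enqueue [0,2]
  #5 pop 4: in=01101 → 01000 (was 00000); enqueue [3]
  #6 pop 1: in=11101 → 11101 (was 01101); enqueue [4]
  #7 pop 0: in=01101 → 01101 (no change)
  #8 pop 2: in=11101 → 10101 (no change)
  #9 pop 3: in=11101 → 11101 (was 01101); enqueue [0,1,2]
  #10 pop 4: in=11101 → 01000 (no change)
  #11 pop 0: in=11101 → 01101 (no change)
  #12 pop 1: in=11101 → 11101 (no change)
  #13 pop 2: in=11101 → 10101 (no change)

Fixpoint:
  val[0] = 01101
  val[1] = 11101
  val[2] = 10101
  val[3] = 11101
  val[4] = 01000

11101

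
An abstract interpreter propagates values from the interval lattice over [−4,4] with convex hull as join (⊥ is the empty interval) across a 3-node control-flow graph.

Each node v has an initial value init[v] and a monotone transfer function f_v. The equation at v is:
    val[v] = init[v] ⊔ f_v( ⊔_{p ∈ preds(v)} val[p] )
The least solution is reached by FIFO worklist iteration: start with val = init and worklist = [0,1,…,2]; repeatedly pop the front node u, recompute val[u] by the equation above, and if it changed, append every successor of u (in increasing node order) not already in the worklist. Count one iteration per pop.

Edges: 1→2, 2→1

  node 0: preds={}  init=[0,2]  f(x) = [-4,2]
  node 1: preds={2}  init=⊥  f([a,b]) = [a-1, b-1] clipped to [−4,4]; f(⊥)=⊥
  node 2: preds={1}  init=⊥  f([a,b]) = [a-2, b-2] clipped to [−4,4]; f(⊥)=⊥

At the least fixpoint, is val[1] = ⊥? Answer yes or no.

Worklist (3 pops):
  #1 pop 0: in=⊥ → [-4,2] (was [0,2]); enqueue []
  #2 pop 1: in=⊥ → ⊥ (no change)
  #3 pop 2: in=⊥ → ⊥ (no change)

Fixpoint:
  val[0] = [-4,2]
  val[1] = ⊥
  val[2] = ⊥

yes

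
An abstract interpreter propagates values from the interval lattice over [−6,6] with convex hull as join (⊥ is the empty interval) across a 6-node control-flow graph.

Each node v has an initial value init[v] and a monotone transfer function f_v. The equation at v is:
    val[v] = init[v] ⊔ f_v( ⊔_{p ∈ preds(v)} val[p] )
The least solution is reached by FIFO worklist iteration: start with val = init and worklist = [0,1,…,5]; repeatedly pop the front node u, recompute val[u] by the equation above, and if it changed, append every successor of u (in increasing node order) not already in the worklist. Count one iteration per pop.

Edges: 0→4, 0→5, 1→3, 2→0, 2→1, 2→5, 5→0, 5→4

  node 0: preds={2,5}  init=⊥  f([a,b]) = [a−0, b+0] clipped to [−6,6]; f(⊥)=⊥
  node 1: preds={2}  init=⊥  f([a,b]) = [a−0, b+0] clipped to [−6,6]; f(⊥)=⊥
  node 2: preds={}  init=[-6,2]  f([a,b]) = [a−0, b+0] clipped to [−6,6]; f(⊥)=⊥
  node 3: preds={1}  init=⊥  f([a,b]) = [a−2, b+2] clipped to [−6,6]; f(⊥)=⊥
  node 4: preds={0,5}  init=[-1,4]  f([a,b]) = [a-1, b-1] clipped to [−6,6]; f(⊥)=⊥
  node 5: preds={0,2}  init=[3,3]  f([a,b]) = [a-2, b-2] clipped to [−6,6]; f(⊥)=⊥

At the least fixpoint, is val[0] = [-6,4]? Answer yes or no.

no

Iteration log — 8 steps:
  step 1. node 0  ⊔preds=[-6,3]  new=[-6,3]  old=⊥  +wl: 
  step 2. node 1  ⊔preds=[-6,2]  new=[-6,2]  old=⊥  +wl: 
  step 3. node 2  ⊔preds=⊥  new=[-6,2]  stable
  step 4. node 3  ⊔preds=[-6,2]  new=[-6,4]  old=⊥  +wl: 
  step 5. node 4  ⊔preds=[-6,3]  new=[-6,4]  old=[-1,4]  +wl: 
  step 6. node 5  ⊔preds=[-6,3]  new=[-6,3]  old=[3,3]  +wl: 0,4
  step 7. node 0  ⊔preds=[-6,3]  new=[-6,3]  stable
  step 8. node 4  ⊔preds=[-6,3]  new=[-6,4]  stable

Least fixpoint reached:
  node 0: [-6,3]
  node 1: [-6,2]
  node 2: [-6,2]
  node 3: [-6,4]
  node 4: [-6,4]
  node 5: [-6,3]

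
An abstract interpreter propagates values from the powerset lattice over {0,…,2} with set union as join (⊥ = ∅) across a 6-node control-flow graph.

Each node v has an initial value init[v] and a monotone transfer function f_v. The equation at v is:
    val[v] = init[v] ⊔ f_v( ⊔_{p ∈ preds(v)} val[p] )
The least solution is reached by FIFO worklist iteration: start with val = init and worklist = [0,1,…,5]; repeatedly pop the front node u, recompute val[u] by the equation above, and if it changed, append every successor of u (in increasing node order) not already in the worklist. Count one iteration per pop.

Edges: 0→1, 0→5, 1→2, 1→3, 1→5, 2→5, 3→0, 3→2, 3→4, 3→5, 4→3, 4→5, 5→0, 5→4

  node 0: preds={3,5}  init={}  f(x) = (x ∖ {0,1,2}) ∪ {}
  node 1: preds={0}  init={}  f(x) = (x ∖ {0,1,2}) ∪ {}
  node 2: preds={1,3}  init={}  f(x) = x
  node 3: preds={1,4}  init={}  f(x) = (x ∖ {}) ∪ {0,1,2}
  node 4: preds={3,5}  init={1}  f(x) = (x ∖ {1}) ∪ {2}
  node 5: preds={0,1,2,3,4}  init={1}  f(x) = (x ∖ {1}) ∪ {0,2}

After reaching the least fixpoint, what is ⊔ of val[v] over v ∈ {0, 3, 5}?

{0,1,2}

Iteration log — 11 steps:
  step 1. node 0  ⊔preds={1}  new={}  stable
  step 2. node 1  ⊔preds={}  new={}  stable
  step 3. node 2  ⊔preds={}  new={}  stable
  step 4. node 3  ⊔preds={1}  new={0,1,2}  old={}  +wl: 0,2
  step 5. node 4  ⊔preds={0,1,2}  new={0,1,2}  old={1}  +wl: 3
  step 6. node 5  ⊔preds={0,1,2}  new={0,1,2}  old={1}  +wl: 4
  step 7. node 0  ⊔preds={0,1,2}  new={}  stable
  step 8. node 2  ⊔preds={0,1,2}  new={0,1,2}  old={}  +wl: 5
  step 9. node 3  ⊔preds={0,1,2}  new={0,1,2}  stable
  step 10. node 4  ⊔preds={0,1,2}  new={0,1,2}  stable
  step 11. node 5  ⊔preds={0,1,2}  new={0,1,2}  stable

Least fixpoint reached:
  node 0: {}
  node 1: {}
  node 2: {0,1,2}
  node 3: {0,1,2}
  node 4: {0,1,2}
  node 5: {0,1,2}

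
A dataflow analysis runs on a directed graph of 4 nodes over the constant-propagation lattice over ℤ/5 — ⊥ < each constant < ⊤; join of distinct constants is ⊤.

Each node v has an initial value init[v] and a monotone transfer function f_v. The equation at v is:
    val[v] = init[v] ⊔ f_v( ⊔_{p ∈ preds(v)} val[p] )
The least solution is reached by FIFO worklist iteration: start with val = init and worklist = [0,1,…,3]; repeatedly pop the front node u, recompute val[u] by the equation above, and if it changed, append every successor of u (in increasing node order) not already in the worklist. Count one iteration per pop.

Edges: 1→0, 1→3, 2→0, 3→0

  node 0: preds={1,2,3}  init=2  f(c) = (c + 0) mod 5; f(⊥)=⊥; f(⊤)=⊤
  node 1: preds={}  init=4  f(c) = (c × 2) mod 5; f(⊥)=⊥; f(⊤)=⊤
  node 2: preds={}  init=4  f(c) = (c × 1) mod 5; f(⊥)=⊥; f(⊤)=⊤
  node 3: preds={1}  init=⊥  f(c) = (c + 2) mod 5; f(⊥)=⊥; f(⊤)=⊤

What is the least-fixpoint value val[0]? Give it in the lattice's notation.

Worklist (5 pops):
  #1 pop 0: in=4 → ⊤ (was 2); enqueue []
  #2 pop 1: in=⊥ → 4 (no change)
  #3 pop 2: in=⊥ → 4 (no change)
  #4 pop 3: in=4 → 1 (was ⊥); enqueue [0]
  #5 pop 0: in=⊤ → ⊤ (no change)

Fixpoint:
  val[0] = ⊤
  val[1] = 4
  val[2] = 4
  val[3] = 1

⊤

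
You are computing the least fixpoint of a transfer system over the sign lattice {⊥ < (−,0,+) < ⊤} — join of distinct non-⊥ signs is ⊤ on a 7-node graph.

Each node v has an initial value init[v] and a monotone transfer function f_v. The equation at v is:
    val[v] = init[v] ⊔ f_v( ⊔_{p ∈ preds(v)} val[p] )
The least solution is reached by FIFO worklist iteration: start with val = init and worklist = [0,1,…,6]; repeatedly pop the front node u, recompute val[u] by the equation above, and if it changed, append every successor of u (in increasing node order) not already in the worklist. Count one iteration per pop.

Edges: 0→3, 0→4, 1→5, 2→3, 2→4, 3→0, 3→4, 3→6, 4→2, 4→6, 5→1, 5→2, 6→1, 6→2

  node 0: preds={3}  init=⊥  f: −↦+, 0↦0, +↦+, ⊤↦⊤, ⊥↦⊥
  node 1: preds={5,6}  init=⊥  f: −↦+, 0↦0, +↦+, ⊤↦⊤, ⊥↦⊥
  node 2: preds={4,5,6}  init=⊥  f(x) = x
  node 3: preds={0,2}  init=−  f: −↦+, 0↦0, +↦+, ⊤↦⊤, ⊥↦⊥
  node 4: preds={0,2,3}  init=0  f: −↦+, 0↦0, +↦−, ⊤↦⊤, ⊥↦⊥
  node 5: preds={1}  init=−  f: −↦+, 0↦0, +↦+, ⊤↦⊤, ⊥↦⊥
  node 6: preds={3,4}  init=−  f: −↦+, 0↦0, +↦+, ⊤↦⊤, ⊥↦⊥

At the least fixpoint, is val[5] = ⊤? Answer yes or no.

Trace (13 dequeues):
  [1] u=0 | in − | out + | prev ⊥ | push {}
  [2] u=1 | in − | out + | prev ⊥ | push {}
  [3] u=2 | in ⊤ | out ⊤ | prev ⊥ | push {}
  [4] u=3 | in ⊤ | out ⊤ | prev − | push {0}
  [5] u=4 | in ⊤ | out ⊤ | prev 0 | push {2}
  [6] u=5 | in + | out ⊤ | prev − | push {1}
  [7] u=6 | in ⊤ | out ⊤ | prev − | push {}
  [8] u=0 | in ⊤ | out ⊤ | prev + | push {3,4}
  [9] u=2 | in ⊤ | out ⊤ | ==
  [10] u=1 | in ⊤ | out ⊤ | prev + | push {5}
  [11] u=3 | in ⊤ | out ⊤ | ==
  [12] u=4 | in ⊤ | out ⊤ | ==
  [13] u=5 | in ⊤ | out ⊤ | ==

Converged values:
  [0] ⊤
  [1] ⊤
  [2] ⊤
  [3] ⊤
  [4] ⊤
  [5] ⊤
  [6] ⊤

yes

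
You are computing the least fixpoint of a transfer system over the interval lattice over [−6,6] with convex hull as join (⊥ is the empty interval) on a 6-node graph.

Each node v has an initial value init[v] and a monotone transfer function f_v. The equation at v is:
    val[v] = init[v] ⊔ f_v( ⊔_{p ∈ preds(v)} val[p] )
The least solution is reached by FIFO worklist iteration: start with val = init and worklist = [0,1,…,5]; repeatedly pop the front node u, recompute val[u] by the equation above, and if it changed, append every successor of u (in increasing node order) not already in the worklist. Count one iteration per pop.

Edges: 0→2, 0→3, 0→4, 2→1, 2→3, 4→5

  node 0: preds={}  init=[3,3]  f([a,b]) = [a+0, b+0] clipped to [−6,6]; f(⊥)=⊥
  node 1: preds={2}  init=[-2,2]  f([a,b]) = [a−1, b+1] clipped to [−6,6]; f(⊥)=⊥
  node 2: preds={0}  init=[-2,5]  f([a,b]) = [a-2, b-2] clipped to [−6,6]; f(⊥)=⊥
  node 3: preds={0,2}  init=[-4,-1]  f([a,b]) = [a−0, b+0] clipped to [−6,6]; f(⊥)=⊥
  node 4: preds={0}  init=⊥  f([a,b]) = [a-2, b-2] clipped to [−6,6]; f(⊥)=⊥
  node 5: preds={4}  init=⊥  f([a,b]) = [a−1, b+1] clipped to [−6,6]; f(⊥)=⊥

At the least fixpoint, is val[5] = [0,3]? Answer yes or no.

Trace (6 dequeues):
  [1] u=0 | in ⊥ | out [3,3] | ==
  [2] u=1 | in [-2,5] | out [-3,6] | prev [-2,2] | push {}
  [3] u=2 | in [3,3] | out [-2,5] | ==
  [4] u=3 | in [-2,5] | out [-4,5] | prev [-4,-1] | push {}
  [5] u=4 | in [3,3] | out [1,1] | prev ⊥ | push {}
  [6] u=5 | in [1,1] | out [0,2] | prev ⊥ | push {}

Converged values:
  [0] [3,3]
  [1] [-3,6]
  [2] [-2,5]
  [3] [-4,5]
  [4] [1,1]
  [5] [0,2]

no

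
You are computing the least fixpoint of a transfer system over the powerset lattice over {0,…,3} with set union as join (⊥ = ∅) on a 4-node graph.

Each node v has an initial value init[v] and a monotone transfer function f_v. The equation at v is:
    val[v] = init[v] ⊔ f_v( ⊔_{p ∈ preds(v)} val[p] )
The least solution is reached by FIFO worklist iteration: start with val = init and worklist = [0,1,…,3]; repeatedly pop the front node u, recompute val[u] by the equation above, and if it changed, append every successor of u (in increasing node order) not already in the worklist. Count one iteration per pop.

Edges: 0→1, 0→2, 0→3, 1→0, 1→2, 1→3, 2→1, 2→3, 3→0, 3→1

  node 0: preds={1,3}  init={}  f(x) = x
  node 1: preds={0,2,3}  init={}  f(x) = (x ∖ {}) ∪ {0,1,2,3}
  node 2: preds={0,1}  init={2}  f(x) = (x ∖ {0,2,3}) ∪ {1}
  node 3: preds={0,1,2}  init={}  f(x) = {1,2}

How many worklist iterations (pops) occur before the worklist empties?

Iteration log — 8 steps:
  step 1. node 0  ⊔preds={}  new={}  stable
  step 2. node 1  ⊔preds={2}  new={0,1,2,3}  old={}  +wl: 0
  step 3. node 2  ⊔preds={0,1,2,3}  new={1,2}  old={2}  +wl: 1
  step 4. node 3  ⊔preds={0,1,2,3}  new={1,2}  old={}  +wl: 
  step 5. node 0  ⊔preds={0,1,2,3}  new={0,1,2,3}  old={}  +wl: 2,3
  step 6. node 1  ⊔preds={0,1,2,3}  new={0,1,2,3}  stable
  step 7. node 2  ⊔preds={0,1,2,3}  new={1,2}  stable
  step 8. node 3  ⊔preds={0,1,2,3}  new={1,2}  stable

Least fixpoint reached:
  node 0: {0,1,2,3}
  node 1: {0,1,2,3}
  node 2: {1,2}
  node 3: {1,2}

8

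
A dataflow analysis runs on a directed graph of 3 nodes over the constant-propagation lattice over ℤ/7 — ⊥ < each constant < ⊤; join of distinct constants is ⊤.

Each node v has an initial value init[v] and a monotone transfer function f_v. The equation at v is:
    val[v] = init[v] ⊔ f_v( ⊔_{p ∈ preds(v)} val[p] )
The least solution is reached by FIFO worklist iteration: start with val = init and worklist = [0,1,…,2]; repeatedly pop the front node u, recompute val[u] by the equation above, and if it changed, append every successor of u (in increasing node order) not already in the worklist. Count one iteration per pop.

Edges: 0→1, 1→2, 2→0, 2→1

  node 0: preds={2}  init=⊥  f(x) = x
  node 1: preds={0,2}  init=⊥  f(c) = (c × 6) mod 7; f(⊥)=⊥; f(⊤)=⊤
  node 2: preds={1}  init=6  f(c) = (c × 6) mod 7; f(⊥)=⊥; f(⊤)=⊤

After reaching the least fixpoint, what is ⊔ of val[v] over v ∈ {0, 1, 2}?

Iteration log — 3 steps:
  step 1. node 0  ⊔preds=6  new=6  old=⊥  +wl: 
  step 2. node 1  ⊔preds=6  new=1  old=⊥  +wl: 
  step 3. node 2  ⊔preds=1  new=6  stable

Least fixpoint reached:
  node 0: 6
  node 1: 1
  node 2: 6

⊤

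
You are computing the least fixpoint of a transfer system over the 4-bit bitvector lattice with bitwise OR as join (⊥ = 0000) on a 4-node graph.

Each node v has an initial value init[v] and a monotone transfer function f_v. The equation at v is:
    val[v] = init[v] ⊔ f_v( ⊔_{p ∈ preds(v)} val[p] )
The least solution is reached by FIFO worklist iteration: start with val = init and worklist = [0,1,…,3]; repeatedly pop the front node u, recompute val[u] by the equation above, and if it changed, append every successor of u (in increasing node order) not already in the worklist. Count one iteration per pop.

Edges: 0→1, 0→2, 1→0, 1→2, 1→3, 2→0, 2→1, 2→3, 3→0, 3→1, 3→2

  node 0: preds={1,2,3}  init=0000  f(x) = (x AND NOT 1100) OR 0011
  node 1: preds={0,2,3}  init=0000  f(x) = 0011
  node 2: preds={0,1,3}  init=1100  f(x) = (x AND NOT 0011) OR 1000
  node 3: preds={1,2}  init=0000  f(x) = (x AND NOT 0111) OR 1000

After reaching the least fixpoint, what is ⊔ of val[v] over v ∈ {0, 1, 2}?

Trace (7 dequeues):
  [1] u=0 | in 1100 | out 0011 | prev 0000 | push {}
  [2] u=1 | in 1111 | out 0011 | prev 0000 | push {0}
  [3] u=2 | in 0011 | out 1100 | ==
  [4] u=3 | in 1111 | out 1000 | prev 0000 | push {1,2}
  [5] u=0 | in 1111 | out 0011 | ==
  [6] u=1 | in 1111 | out 0011 | ==
  [7] u=2 | in 1011 | out 1100 | ==

Converged values:
  [0] 0011
  [1] 0011
  [2] 1100
  [3] 1000

1111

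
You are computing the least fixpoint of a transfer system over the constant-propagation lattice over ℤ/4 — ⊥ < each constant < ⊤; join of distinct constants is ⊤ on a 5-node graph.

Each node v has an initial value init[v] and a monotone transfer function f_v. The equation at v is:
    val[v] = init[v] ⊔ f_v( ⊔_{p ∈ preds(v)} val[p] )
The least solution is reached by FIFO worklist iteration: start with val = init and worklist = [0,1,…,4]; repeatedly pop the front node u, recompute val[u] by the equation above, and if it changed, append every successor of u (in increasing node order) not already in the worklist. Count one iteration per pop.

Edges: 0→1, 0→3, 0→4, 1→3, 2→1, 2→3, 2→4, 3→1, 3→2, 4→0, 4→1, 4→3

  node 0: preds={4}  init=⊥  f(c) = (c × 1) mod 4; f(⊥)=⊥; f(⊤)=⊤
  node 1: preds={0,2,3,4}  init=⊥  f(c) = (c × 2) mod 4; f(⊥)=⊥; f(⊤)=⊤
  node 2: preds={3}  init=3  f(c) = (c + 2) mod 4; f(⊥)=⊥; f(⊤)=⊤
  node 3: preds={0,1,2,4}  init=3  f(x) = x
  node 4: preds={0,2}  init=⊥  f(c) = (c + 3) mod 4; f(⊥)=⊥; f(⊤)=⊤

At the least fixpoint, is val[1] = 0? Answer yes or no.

no

Worklist (11 pops):
  #1 pop 0: in=⊥ → ⊥ (no change)
  #2 pop 1: in=3 → 2 (was ⊥); enqueue []
  #3 pop 2: in=3 → ⊤ (was 3); enqueue [1]
  #4 pop 3: in=⊤ → ⊤ (was 3); enqueue [2]
  #5 pop 4: in=⊤ → ⊤ (was ⊥); enqueue [0,3]
  #6 pop 1: in=⊤ → ⊤ (was 2); enqueue []
  #7 pop 2: in=⊤ → ⊤ (no change)
  #8 pop 0: in=⊤ → ⊤ (was ⊥); enqueue [1,4]
  #9 pop 3: in=⊤ → ⊤ (no change)
  #10 pop 1: in=⊤ → ⊤ (no change)
  #11 pop 4: in=⊤ → ⊤ (no change)

Fixpoint:
  val[0] = ⊤
  val[1] = ⊤
  val[2] = ⊤
  val[3] = ⊤
  val[4] = ⊤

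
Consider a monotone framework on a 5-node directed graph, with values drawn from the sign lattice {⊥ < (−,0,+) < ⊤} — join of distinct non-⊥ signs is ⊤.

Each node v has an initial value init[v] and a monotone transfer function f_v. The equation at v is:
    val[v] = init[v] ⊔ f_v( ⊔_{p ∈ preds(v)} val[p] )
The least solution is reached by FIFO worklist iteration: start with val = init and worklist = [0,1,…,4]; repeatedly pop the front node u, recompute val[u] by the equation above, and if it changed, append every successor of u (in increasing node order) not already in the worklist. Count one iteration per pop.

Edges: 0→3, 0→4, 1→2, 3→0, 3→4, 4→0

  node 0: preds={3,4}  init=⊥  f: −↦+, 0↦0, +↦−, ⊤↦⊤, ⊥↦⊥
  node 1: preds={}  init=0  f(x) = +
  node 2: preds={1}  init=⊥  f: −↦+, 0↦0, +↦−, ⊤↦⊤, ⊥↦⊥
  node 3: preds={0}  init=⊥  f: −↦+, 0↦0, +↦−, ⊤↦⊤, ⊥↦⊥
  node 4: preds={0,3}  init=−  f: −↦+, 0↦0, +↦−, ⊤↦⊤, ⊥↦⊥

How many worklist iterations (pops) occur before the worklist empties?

Iteration log — 9 steps:
  step 1. node 0  ⊔preds=−  new=+  old=⊥  +wl: 
  step 2. node 1  ⊔preds=⊥  new=⊤  old=0  +wl: 
  step 3. node 2  ⊔preds=⊤  new=⊤  old=⊥  +wl: 
  step 4. node 3  ⊔preds=+  new=−  old=⊥  +wl: 0
  step 5. node 4  ⊔preds=⊤  new=⊤  old=−  +wl: 
  step 6. node 0  ⊔preds=⊤  new=⊤  old=+  +wl: 3,4
  step 7. node 3  ⊔preds=⊤  new=⊤  old=−  +wl: 0
  step 8. node 4  ⊔preds=⊤  new=⊤  stable
  step 9. node 0  ⊔preds=⊤  new=⊤  stable

Least fixpoint reached:
  node 0: ⊤
  node 1: ⊤
  node 2: ⊤
  node 3: ⊤
  node 4: ⊤

9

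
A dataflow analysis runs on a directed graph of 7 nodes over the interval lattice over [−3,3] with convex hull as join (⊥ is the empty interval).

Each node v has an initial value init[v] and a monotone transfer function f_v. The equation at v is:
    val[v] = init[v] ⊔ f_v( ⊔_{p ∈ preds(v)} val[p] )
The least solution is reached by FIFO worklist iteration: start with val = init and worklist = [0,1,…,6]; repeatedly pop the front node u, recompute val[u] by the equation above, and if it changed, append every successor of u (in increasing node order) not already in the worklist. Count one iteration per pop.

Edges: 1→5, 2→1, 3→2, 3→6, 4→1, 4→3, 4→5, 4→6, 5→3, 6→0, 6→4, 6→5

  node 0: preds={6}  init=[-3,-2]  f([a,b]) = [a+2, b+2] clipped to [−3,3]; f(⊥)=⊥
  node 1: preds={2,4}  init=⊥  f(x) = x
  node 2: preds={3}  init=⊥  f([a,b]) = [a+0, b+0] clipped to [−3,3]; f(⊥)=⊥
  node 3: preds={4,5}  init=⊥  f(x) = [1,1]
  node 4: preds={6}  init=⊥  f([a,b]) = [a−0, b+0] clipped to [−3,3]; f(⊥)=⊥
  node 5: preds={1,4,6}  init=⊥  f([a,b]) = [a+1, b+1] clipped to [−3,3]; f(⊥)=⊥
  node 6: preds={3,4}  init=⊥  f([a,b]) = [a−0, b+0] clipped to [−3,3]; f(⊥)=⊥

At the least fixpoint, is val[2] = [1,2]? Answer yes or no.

no

Iteration log — 15 steps:
  step 1. node 0  ⊔preds=⊥  new=[-3,-2]  stable
  step 2. node 1  ⊔preds=⊥  new=⊥  stable
  step 3. node 2  ⊔preds=⊥  new=⊥  stable
  step 4. node 3  ⊔preds=⊥  new=[1,1]  old=⊥  +wl: 2
  step 5. node 4  ⊔preds=⊥  new=⊥  stable
  step 6. node 5  ⊔preds=⊥  new=⊥  stable
  step 7. node 6  ⊔preds=[1,1]  new=[1,1]  old=⊥  +wl: 0,4,5
  step 8. node 2  ⊔preds=[1,1]  new=[1,1]  old=⊥  +wl: 1
  step 9. node 0  ⊔preds=[1,1]  new=[-3,3]  old=[-3,-2]  +wl: 
  step 10. node 4  ⊔preds=[1,1]  new=[1,1]  old=⊥  +wl: 3,6
  step 11. node 5  ⊔preds=[1,1]  new=[2,2]  old=⊥  +wl: 
  step 12. node 1  ⊔preds=[1,1]  new=[1,1]  old=⊥  +wl: 5
  step 13. node 3  ⊔preds=[1,2]  new=[1,1]  stable
  step 14. node 6  ⊔preds=[1,1]  new=[1,1]  stable
  step 15. node 5  ⊔preds=[1,1]  new=[2,2]  stable

Least fixpoint reached:
  node 0: [-3,3]
  node 1: [1,1]
  node 2: [1,1]
  node 3: [1,1]
  node 4: [1,1]
  node 5: [2,2]
  node 6: [1,1]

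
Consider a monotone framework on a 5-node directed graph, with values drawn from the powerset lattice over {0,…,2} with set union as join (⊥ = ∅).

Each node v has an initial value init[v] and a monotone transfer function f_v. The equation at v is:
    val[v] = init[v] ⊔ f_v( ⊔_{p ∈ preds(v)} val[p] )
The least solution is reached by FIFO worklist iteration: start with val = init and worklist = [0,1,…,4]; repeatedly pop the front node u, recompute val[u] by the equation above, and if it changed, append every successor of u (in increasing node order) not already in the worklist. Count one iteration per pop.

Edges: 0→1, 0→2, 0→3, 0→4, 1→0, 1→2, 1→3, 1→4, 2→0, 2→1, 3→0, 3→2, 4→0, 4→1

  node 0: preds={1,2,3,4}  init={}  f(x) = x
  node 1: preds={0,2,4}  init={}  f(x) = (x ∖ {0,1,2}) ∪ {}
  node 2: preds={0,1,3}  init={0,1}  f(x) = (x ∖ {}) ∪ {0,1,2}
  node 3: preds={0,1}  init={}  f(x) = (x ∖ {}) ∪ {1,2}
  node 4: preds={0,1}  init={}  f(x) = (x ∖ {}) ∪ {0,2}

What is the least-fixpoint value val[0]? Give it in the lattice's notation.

{0,1,2}

Trace (10 dequeues):
  [1] u=0 | in {0,1} | out {0,1} | prev {} | push {}
  [2] u=1 | in {0,1} | out {} | ==
  [3] u=2 | in {0,1} | out {0,1,2} | prev {0,1} | push {0,1}
  [4] u=3 | in {0,1} | out {0,1,2} | prev {} | push {2}
  [5] u=4 | in {0,1} | out {0,1,2} | prev {} | push {}
  [6] u=0 | in {0,1,2} | out {0,1,2} | prev {0,1} | push {3,4}
  [7] u=1 | in {0,1,2} | out {} | ==
  [8] u=2 | in {0,1,2} | out {0,1,2} | ==
  [9] u=3 | in {0,1,2} | out {0,1,2} | ==
  [10] u=4 | in {0,1,2} | out {0,1,2} | ==

Converged values:
  [0] {0,1,2}
  [1] {}
  [2] {0,1,2}
  [3] {0,1,2}
  [4] {0,1,2}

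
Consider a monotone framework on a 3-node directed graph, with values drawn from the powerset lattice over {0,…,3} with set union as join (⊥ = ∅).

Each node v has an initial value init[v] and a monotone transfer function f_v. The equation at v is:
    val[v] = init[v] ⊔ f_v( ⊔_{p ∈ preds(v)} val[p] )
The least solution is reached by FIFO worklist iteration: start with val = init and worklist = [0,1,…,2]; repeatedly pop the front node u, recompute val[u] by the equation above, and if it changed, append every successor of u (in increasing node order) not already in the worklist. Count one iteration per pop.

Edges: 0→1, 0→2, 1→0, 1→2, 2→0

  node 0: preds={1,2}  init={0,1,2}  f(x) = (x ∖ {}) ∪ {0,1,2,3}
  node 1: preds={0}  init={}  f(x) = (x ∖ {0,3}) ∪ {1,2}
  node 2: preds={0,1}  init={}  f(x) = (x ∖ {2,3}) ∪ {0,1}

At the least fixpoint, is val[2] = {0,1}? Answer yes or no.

yes

Worklist (4 pops):
  #1 pop 0: in={} → {0,1,2,3} (was {0,1,2}); enqueue []
  #2 pop 1: in={0,1,2,3} → {1,2} (was {}); enqueue [0]
  #3 pop 2: in={0,1,2,3} → {0,1} (was {}); enqueue []
  #4 pop 0: in={0,1,2} → {0,1,2,3} (no change)

Fixpoint:
  val[0] = {0,1,2,3}
  val[1] = {1,2}
  val[2] = {0,1}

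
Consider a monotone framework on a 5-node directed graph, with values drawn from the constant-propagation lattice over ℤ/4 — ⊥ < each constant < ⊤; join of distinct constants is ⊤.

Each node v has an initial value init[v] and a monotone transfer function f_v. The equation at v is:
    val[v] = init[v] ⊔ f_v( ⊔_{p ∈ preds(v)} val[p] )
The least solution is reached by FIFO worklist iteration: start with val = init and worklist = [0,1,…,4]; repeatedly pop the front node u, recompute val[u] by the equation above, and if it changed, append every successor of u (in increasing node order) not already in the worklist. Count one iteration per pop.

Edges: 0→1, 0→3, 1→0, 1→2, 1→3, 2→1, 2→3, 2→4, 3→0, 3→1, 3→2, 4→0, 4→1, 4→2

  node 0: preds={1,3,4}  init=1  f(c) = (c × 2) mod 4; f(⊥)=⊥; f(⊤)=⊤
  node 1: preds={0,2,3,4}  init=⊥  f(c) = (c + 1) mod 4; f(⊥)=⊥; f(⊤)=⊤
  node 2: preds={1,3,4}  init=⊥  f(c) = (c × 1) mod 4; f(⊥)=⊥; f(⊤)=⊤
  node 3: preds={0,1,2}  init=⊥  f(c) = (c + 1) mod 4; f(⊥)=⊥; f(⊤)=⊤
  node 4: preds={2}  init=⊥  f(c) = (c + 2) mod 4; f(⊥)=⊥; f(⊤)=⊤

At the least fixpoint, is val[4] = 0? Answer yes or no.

Trace (15 dequeues):
  [1] u=0 | in ⊥ | out 1 | ==
  [2] u=1 | in 1 | out 2 | prev ⊥ | push {0}
  [3] u=2 | in 2 | out 2 | prev ⊥ | push {1}
  [4] u=3 | in ⊤ | out ⊤ | prev ⊥ | push {2}
  [5] u=4 | in 2 | out 0 | prev ⊥ | push {}
  [6] u=0 | in ⊤ | out ⊤ | prev 1 | push {3}
  [7] u=1 | in ⊤ | out ⊤ | prev 2 | push {0}
  [8] u=2 | in ⊤ | out ⊤ | prev 2 | push {1,4}
  [9] u=3 | in ⊤ | out ⊤ | ==
  [10] u=0 | in ⊤ | out ⊤ | ==
  [11] u=1 | in ⊤ | out ⊤ | ==
  [12] u=4 | in ⊤ | out ⊤ | prev 0 | push {0,1,2}
  [13] u=0 | in ⊤ | out ⊤ | ==
  [14] u=1 | in ⊤ | out ⊤ | ==
  [15] u=2 | in ⊤ | out ⊤ | ==

Converged values:
  [0] ⊤
  [1] ⊤
  [2] ⊤
  [3] ⊤
  [4] ⊤

no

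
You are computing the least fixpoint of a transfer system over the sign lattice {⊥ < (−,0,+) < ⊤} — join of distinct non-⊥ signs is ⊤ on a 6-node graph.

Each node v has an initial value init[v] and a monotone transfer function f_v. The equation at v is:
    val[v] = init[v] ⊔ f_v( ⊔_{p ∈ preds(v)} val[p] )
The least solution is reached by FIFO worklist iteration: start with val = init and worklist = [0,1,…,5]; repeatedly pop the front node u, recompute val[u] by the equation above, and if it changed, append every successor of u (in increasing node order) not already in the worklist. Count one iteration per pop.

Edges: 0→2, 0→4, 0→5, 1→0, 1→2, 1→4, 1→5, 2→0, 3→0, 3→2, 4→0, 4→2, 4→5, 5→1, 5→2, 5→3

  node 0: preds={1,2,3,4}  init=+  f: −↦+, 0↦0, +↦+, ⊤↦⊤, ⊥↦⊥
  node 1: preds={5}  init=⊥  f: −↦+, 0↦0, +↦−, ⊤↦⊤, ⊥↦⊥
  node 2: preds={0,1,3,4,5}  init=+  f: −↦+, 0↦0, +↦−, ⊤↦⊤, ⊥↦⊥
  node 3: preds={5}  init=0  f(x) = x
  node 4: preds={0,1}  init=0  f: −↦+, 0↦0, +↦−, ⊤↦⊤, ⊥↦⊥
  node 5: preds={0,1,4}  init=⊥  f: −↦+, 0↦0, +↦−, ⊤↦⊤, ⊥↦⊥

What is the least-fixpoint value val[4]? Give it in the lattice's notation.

Iteration log — 14 steps:
  step 1. node 0  ⊔preds=⊤  new=⊤  old=+  +wl: 
  step 2. node 1  ⊔preds=⊥  new=⊥  stable
  step 3. node 2  ⊔preds=⊤  new=⊤  old=+  +wl: 0
  step 4. node 3  ⊔preds=⊥  new=0  stable
  step 5. node 4  ⊔preds=⊤  new=⊤  old=0  +wl: 2
  step 6. node 5  ⊔preds=⊤  new=⊤  old=⊥  +wl: 1,3
  step 7. node 0  ⊔preds=⊤  new=⊤  stable
  step 8. node 2  ⊔preds=⊤  new=⊤  stable
  step 9. node 1  ⊔preds=⊤  new=⊤  old=⊥  +wl: 0,2,4,5
  step 10. node 3  ⊔preds=⊤  new=⊤  old=0  +wl: 
  step 11. node 0  ⊔preds=⊤  new=⊤  stable
  step 12. node 2  ⊔preds=⊤  new=⊤  stable
  step 13. node 4  ⊔preds=⊤  new=⊤  stable
  step 14. node 5  ⊔preds=⊤  new=⊤  stable

Least fixpoint reached:
  node 0: ⊤
  node 1: ⊤
  node 2: ⊤
  node 3: ⊤
  node 4: ⊤
  node 5: ⊤

⊤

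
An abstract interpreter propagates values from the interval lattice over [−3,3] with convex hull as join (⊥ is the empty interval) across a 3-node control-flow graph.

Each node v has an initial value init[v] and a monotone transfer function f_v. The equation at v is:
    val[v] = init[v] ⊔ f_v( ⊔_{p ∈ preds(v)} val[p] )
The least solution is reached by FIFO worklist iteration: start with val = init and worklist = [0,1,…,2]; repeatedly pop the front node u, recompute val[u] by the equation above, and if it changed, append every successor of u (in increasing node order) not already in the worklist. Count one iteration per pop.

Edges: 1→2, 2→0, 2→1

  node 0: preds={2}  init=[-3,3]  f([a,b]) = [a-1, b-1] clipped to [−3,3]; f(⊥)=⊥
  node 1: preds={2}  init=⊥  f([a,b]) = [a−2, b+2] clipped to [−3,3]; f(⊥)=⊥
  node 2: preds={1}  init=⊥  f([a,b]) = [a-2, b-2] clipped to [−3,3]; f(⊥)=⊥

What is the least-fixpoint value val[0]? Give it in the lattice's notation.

Iteration log — 3 steps:
  step 1. node 0  ⊔preds=⊥  new=[-3,3]  stable
  step 2. node 1  ⊔preds=⊥  new=⊥  stable
  step 3. node 2  ⊔preds=⊥  new=⊥  stable

Least fixpoint reached:
  node 0: [-3,3]
  node 1: ⊥
  node 2: ⊥

[-3,3]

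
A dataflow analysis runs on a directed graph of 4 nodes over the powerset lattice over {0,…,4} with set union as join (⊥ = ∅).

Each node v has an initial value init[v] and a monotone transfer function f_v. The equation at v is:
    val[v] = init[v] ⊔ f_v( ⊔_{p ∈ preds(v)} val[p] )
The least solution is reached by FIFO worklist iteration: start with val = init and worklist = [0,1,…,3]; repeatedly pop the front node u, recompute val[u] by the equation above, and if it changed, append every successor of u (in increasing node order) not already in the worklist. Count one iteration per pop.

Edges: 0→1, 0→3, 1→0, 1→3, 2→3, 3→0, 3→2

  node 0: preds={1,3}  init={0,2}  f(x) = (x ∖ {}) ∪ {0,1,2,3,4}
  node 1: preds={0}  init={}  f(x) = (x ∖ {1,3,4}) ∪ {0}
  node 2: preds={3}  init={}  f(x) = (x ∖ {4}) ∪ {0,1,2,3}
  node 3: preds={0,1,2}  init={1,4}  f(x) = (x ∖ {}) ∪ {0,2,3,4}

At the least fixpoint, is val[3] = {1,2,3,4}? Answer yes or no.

no

Worklist (6 pops):
  #1 pop 0: in={1,4} → {0,1,2,3,4} (was {0,2}); enqueue []
  #2 pop 1: in={0,1,2,3,4} → {0,2} (was {}); enqueue [0]
  #3 pop 2: in={1,4} → {0,1,2,3} (was {}); enqueue []
  #4 pop 3: in={0,1,2,3,4} → {0,1,2,3,4} (was {1,4}); enqueue [2]
  #5 pop 0: in={0,1,2,3,4} → {0,1,2,3,4} (no change)
  #6 pop 2: in={0,1,2,3,4} → {0,1,2,3} (no change)

Fixpoint:
  val[0] = {0,1,2,3,4}
  val[1] = {0,2}
  val[2] = {0,1,2,3}
  val[3] = {0,1,2,3,4}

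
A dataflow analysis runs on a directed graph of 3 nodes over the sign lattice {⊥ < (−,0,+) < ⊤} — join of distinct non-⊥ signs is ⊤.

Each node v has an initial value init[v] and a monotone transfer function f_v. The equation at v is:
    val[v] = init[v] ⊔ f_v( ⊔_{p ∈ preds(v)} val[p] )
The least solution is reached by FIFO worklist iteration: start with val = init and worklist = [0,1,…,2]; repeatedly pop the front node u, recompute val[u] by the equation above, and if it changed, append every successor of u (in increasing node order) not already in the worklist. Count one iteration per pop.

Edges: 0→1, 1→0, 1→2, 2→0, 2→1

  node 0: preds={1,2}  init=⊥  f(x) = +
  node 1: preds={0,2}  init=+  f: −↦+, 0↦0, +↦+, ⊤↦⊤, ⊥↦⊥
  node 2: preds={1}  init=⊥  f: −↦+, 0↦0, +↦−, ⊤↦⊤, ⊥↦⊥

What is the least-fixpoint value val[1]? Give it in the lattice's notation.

Worklist (9 pops):
  #1 pop 0: in=+ → + (was ⊥); enqueue []
  #2 pop 1: in=+ → + (no change)
  #3 pop 2: in=+ → − (was ⊥); enqueue [0,1]
  #4 pop 0: in=⊤ → + (no change)
  #5 pop 1: in=⊤ → ⊤ (was +); enqueue [0,2]
  #6 pop 0: in=⊤ → + (no change)
  #7 pop 2: in=⊤ → ⊤ (was −); enqueue [0,1]
  #8 pop 0: in=⊤ → + (no change)
  #9 pop 1: in=⊤ → ⊤ (no change)

Fixpoint:
  val[0] = +
  val[1] = ⊤
  val[2] = ⊤

⊤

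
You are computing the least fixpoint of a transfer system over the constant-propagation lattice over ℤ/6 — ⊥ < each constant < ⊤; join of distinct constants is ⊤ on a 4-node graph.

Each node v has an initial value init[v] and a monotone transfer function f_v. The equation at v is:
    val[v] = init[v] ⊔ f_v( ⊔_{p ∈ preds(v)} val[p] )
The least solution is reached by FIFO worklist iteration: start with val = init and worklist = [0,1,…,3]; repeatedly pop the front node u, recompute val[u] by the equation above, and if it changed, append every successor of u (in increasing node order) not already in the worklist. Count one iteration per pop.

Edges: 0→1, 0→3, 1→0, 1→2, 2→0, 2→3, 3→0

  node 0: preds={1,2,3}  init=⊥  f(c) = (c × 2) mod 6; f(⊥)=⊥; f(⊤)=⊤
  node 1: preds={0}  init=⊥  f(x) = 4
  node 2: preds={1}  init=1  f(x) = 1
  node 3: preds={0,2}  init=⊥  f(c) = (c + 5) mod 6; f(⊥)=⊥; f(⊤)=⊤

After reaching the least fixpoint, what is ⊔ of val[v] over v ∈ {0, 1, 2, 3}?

Worklist (7 pops):
  #1 pop 0: in=1 → 2 (was ⊥); enqueue []
  #2 pop 1: in=2 → 4 (was ⊥); enqueue [0]
  #3 pop 2: in=4 → 1 (no change)
  #4 pop 3: in=⊤ → ⊤ (was ⊥); enqueue []
  #5 pop 0: in=⊤ → ⊤ (was 2); enqueue [1,3]
  #6 pop 1: in=⊤ → 4 (no change)
  #7 pop 3: in=⊤ → ⊤ (no change)

Fixpoint:
  val[0] = ⊤
  val[1] = 4
  val[2] = 1
  val[3] = ⊤

⊤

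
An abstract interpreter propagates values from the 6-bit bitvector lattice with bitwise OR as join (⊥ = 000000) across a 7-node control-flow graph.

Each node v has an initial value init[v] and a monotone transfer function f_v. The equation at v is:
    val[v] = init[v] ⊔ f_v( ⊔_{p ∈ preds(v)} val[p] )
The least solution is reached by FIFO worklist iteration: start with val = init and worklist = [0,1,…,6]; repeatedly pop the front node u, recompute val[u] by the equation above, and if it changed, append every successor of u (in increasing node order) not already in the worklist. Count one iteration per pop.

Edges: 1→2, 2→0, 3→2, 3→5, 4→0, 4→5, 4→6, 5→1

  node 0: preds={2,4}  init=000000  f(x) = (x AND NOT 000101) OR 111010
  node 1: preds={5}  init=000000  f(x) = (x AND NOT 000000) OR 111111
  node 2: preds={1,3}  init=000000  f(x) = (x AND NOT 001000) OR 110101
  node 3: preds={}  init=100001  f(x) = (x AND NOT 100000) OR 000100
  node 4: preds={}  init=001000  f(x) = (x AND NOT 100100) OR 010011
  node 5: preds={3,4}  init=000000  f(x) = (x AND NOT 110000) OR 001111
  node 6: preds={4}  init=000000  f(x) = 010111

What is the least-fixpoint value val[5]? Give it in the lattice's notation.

001111

Iteration log — 10 steps:
  step 1. node 0  ⊔preds=001000  new=111010  old=000000  +wl: 
  step 2. node 1  ⊔preds=000000  new=111111  old=000000  +wl: 
  step 3. node 2  ⊔preds=111111  new=110111  old=000000  +wl: 0
  step 4. node 3  ⊔preds=000000  new=100101  old=100001  +wl: 2
  step 5. node 4  ⊔preds=000000  new=011011  old=001000  +wl: 
  step 6. node 5  ⊔preds=111111  new=001111  old=000000  +wl: 1
  step 7. node 6  ⊔preds=011011  new=010111  old=000000  +wl: 
  step 8. node 0  ⊔preds=111111  new=111010  stable
  step 9. node 2  ⊔preds=111111  new=110111  stable
  step 10. node 1  ⊔preds=001111  new=111111  stable

Least fixpoint reached:
  node 0: 111010
  node 1: 111111
  node 2: 110111
  node 3: 100101
  node 4: 011011
  node 5: 001111
  node 6: 010111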